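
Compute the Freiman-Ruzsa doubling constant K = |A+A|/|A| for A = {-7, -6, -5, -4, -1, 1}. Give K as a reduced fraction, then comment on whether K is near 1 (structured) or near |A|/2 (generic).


|A| = 6.
Compute A + A by enumerating all 36 pairs.
A + A = {-14, -13, -12, -11, -10, -9, -8, -7, -6, -5, -4, -3, -2, 0, 2}, so |A + A| = 15.
K = |A + A| / |A| = 15/6 = 5/2 ≈ 2.5000.
Reference: AP of size 6 gives K = 11/6 ≈ 1.8333; a fully generic set of size 6 gives K ≈ 3.5000.

|A| = 6, |A + A| = 15, K = 15/6 = 5/2.


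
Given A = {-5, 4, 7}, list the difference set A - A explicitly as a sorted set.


A - A = {a - a' : a, a' ∈ A}.
Compute a - a' for each ordered pair (a, a'):
a = -5: -5--5=0, -5-4=-9, -5-7=-12
a = 4: 4--5=9, 4-4=0, 4-7=-3
a = 7: 7--5=12, 7-4=3, 7-7=0
Collecting distinct values (and noting 0 appears from a-a):
A - A = {-12, -9, -3, 0, 3, 9, 12}
|A - A| = 7

A - A = {-12, -9, -3, 0, 3, 9, 12}


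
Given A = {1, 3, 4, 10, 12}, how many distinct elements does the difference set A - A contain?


A - A = {a - a' : a, a' ∈ A}; |A| = 5.
Bounds: 2|A|-1 ≤ |A - A| ≤ |A|² - |A| + 1, i.e. 9 ≤ |A - A| ≤ 21.
Note: 0 ∈ A - A always (from a - a). The set is symmetric: if d ∈ A - A then -d ∈ A - A.
Enumerate nonzero differences d = a - a' with a > a' (then include -d):
Positive differences: {1, 2, 3, 6, 7, 8, 9, 11}
Full difference set: {0} ∪ (positive diffs) ∪ (negative diffs).
|A - A| = 1 + 2·8 = 17 (matches direct enumeration: 17).

|A - A| = 17


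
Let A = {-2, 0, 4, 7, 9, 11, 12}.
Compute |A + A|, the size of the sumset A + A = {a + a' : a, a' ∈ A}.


A + A = {a + a' : a, a' ∈ A}; |A| = 7.
General bounds: 2|A| - 1 ≤ |A + A| ≤ |A|(|A|+1)/2, i.e. 13 ≤ |A + A| ≤ 28.
Lower bound 2|A|-1 is attained iff A is an arithmetic progression.
Enumerate sums a + a' for a ≤ a' (symmetric, so this suffices):
a = -2: -2+-2=-4, -2+0=-2, -2+4=2, -2+7=5, -2+9=7, -2+11=9, -2+12=10
a = 0: 0+0=0, 0+4=4, 0+7=7, 0+9=9, 0+11=11, 0+12=12
a = 4: 4+4=8, 4+7=11, 4+9=13, 4+11=15, 4+12=16
a = 7: 7+7=14, 7+9=16, 7+11=18, 7+12=19
a = 9: 9+9=18, 9+11=20, 9+12=21
a = 11: 11+11=22, 11+12=23
a = 12: 12+12=24
Distinct sums: {-4, -2, 0, 2, 4, 5, 7, 8, 9, 10, 11, 12, 13, 14, 15, 16, 18, 19, 20, 21, 22, 23, 24}
|A + A| = 23

|A + A| = 23


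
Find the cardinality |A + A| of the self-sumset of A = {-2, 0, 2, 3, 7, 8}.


A + A = {a + a' : a, a' ∈ A}; |A| = 6.
General bounds: 2|A| - 1 ≤ |A + A| ≤ |A|(|A|+1)/2, i.e. 11 ≤ |A + A| ≤ 21.
Lower bound 2|A|-1 is attained iff A is an arithmetic progression.
Enumerate sums a + a' for a ≤ a' (symmetric, so this suffices):
a = -2: -2+-2=-4, -2+0=-2, -2+2=0, -2+3=1, -2+7=5, -2+8=6
a = 0: 0+0=0, 0+2=2, 0+3=3, 0+7=7, 0+8=8
a = 2: 2+2=4, 2+3=5, 2+7=9, 2+8=10
a = 3: 3+3=6, 3+7=10, 3+8=11
a = 7: 7+7=14, 7+8=15
a = 8: 8+8=16
Distinct sums: {-4, -2, 0, 1, 2, 3, 4, 5, 6, 7, 8, 9, 10, 11, 14, 15, 16}
|A + A| = 17

|A + A| = 17


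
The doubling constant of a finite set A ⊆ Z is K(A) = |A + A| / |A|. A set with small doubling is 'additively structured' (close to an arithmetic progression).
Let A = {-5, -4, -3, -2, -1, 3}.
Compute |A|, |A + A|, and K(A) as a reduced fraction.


|A| = 6.
Compute A + A by enumerating all 36 pairs.
A + A = {-10, -9, -8, -7, -6, -5, -4, -3, -2, -1, 0, 1, 2, 6}, so |A + A| = 14.
K = |A + A| / |A| = 14/6 = 7/3 ≈ 2.3333.
Reference: AP of size 6 gives K = 11/6 ≈ 1.8333; a fully generic set of size 6 gives K ≈ 3.5000.

|A| = 6, |A + A| = 14, K = 14/6 = 7/3.


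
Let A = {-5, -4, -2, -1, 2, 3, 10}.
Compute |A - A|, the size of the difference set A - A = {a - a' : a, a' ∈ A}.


A - A = {a - a' : a, a' ∈ A}; |A| = 7.
Bounds: 2|A|-1 ≤ |A - A| ≤ |A|² - |A| + 1, i.e. 13 ≤ |A - A| ≤ 43.
Note: 0 ∈ A - A always (from a - a). The set is symmetric: if d ∈ A - A then -d ∈ A - A.
Enumerate nonzero differences d = a - a' with a > a' (then include -d):
Positive differences: {1, 2, 3, 4, 5, 6, 7, 8, 11, 12, 14, 15}
Full difference set: {0} ∪ (positive diffs) ∪ (negative diffs).
|A - A| = 1 + 2·12 = 25 (matches direct enumeration: 25).

|A - A| = 25


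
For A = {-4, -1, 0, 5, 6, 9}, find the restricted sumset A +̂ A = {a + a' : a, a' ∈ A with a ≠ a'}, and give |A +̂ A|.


Restricted sumset: A +̂ A = {a + a' : a ∈ A, a' ∈ A, a ≠ a'}.
Equivalently, take A + A and drop any sum 2a that is achievable ONLY as a + a for a ∈ A (i.e. sums representable only with equal summands).
Enumerate pairs (a, a') with a < a' (symmetric, so each unordered pair gives one sum; this covers all a ≠ a'):
  -4 + -1 = -5
  -4 + 0 = -4
  -4 + 5 = 1
  -4 + 6 = 2
  -4 + 9 = 5
  -1 + 0 = -1
  -1 + 5 = 4
  -1 + 6 = 5
  -1 + 9 = 8
  0 + 5 = 5
  0 + 6 = 6
  0 + 9 = 9
  5 + 6 = 11
  5 + 9 = 14
  6 + 9 = 15
Collected distinct sums: {-5, -4, -1, 1, 2, 4, 5, 6, 8, 9, 11, 14, 15}
|A +̂ A| = 13
(Reference bound: |A +̂ A| ≥ 2|A| - 3 for |A| ≥ 2, with |A| = 6 giving ≥ 9.)

|A +̂ A| = 13


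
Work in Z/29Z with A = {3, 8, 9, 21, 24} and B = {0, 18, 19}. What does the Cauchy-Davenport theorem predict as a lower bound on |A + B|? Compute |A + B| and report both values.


Cauchy-Davenport: |A + B| ≥ min(p, |A| + |B| - 1) for A, B nonempty in Z/pZ.
|A| = 5, |B| = 3, p = 29.
CD lower bound = min(29, 5 + 3 - 1) = min(29, 7) = 7.
Compute A + B mod 29 directly:
a = 3: 3+0=3, 3+18=21, 3+19=22
a = 8: 8+0=8, 8+18=26, 8+19=27
a = 9: 9+0=9, 9+18=27, 9+19=28
a = 21: 21+0=21, 21+18=10, 21+19=11
a = 24: 24+0=24, 24+18=13, 24+19=14
A + B = {3, 8, 9, 10, 11, 13, 14, 21, 22, 24, 26, 27, 28}, so |A + B| = 13.
Verify: 13 ≥ 7? Yes ✓.

CD lower bound = 7, actual |A + B| = 13.


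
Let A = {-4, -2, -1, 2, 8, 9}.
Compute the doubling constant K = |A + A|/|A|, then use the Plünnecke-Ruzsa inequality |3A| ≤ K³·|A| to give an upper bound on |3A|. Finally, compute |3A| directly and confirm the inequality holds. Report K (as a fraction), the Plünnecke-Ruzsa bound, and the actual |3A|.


|A| = 6.
Step 1: Compute A + A by enumerating all 36 pairs.
A + A = {-8, -6, -5, -4, -3, -2, 0, 1, 4, 5, 6, 7, 8, 10, 11, 16, 17, 18}, so |A + A| = 18.
Step 2: Doubling constant K = |A + A|/|A| = 18/6 = 18/6 ≈ 3.0000.
Step 3: Plünnecke-Ruzsa gives |3A| ≤ K³·|A| = (3.0000)³ · 6 ≈ 162.0000.
Step 4: Compute 3A = A + A + A directly by enumerating all triples (a,b,c) ∈ A³; |3A| = 35.
Step 5: Check 35 ≤ 162.0000? Yes ✓.

K = 18/6, Plünnecke-Ruzsa bound K³|A| ≈ 162.0000, |3A| = 35, inequality holds.


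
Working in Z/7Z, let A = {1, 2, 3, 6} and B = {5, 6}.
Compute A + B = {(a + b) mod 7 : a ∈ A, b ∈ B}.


Work in Z/7Z: reduce every sum a + b modulo 7.
Enumerate all 8 pairs:
a = 1: 1+5=6, 1+6=0
a = 2: 2+5=0, 2+6=1
a = 3: 3+5=1, 3+6=2
a = 6: 6+5=4, 6+6=5
Distinct residues collected: {0, 1, 2, 4, 5, 6}
|A + B| = 6 (out of 7 total residues).

A + B = {0, 1, 2, 4, 5, 6}


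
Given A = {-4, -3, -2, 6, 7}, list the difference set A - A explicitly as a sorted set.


A - A = {a - a' : a, a' ∈ A}.
Compute a - a' for each ordered pair (a, a'):
a = -4: -4--4=0, -4--3=-1, -4--2=-2, -4-6=-10, -4-7=-11
a = -3: -3--4=1, -3--3=0, -3--2=-1, -3-6=-9, -3-7=-10
a = -2: -2--4=2, -2--3=1, -2--2=0, -2-6=-8, -2-7=-9
a = 6: 6--4=10, 6--3=9, 6--2=8, 6-6=0, 6-7=-1
a = 7: 7--4=11, 7--3=10, 7--2=9, 7-6=1, 7-7=0
Collecting distinct values (and noting 0 appears from a-a):
A - A = {-11, -10, -9, -8, -2, -1, 0, 1, 2, 8, 9, 10, 11}
|A - A| = 13

A - A = {-11, -10, -9, -8, -2, -1, 0, 1, 2, 8, 9, 10, 11}


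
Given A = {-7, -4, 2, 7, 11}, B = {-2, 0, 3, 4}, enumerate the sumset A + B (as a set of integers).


A + B = {a + b : a ∈ A, b ∈ B}.
Enumerate all |A|·|B| = 5·4 = 20 pairs (a, b) and collect distinct sums.
a = -7: -7+-2=-9, -7+0=-7, -7+3=-4, -7+4=-3
a = -4: -4+-2=-6, -4+0=-4, -4+3=-1, -4+4=0
a = 2: 2+-2=0, 2+0=2, 2+3=5, 2+4=6
a = 7: 7+-2=5, 7+0=7, 7+3=10, 7+4=11
a = 11: 11+-2=9, 11+0=11, 11+3=14, 11+4=15
Collecting distinct sums: A + B = {-9, -7, -6, -4, -3, -1, 0, 2, 5, 6, 7, 9, 10, 11, 14, 15}
|A + B| = 16

A + B = {-9, -7, -6, -4, -3, -1, 0, 2, 5, 6, 7, 9, 10, 11, 14, 15}


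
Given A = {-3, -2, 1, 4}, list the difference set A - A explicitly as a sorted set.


A - A = {a - a' : a, a' ∈ A}.
Compute a - a' for each ordered pair (a, a'):
a = -3: -3--3=0, -3--2=-1, -3-1=-4, -3-4=-7
a = -2: -2--3=1, -2--2=0, -2-1=-3, -2-4=-6
a = 1: 1--3=4, 1--2=3, 1-1=0, 1-4=-3
a = 4: 4--3=7, 4--2=6, 4-1=3, 4-4=0
Collecting distinct values (and noting 0 appears from a-a):
A - A = {-7, -6, -4, -3, -1, 0, 1, 3, 4, 6, 7}
|A - A| = 11

A - A = {-7, -6, -4, -3, -1, 0, 1, 3, 4, 6, 7}


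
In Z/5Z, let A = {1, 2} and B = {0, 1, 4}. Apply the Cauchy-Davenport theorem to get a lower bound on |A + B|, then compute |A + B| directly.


Cauchy-Davenport: |A + B| ≥ min(p, |A| + |B| - 1) for A, B nonempty in Z/pZ.
|A| = 2, |B| = 3, p = 5.
CD lower bound = min(5, 2 + 3 - 1) = min(5, 4) = 4.
Compute A + B mod 5 directly:
a = 1: 1+0=1, 1+1=2, 1+4=0
a = 2: 2+0=2, 2+1=3, 2+4=1
A + B = {0, 1, 2, 3}, so |A + B| = 4.
Verify: 4 ≥ 4? Yes ✓.

CD lower bound = 4, actual |A + B| = 4.


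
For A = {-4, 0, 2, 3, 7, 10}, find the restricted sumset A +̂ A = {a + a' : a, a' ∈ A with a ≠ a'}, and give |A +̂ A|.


Restricted sumset: A +̂ A = {a + a' : a ∈ A, a' ∈ A, a ≠ a'}.
Equivalently, take A + A and drop any sum 2a that is achievable ONLY as a + a for a ∈ A (i.e. sums representable only with equal summands).
Enumerate pairs (a, a') with a < a' (symmetric, so each unordered pair gives one sum; this covers all a ≠ a'):
  -4 + 0 = -4
  -4 + 2 = -2
  -4 + 3 = -1
  -4 + 7 = 3
  -4 + 10 = 6
  0 + 2 = 2
  0 + 3 = 3
  0 + 7 = 7
  0 + 10 = 10
  2 + 3 = 5
  2 + 7 = 9
  2 + 10 = 12
  3 + 7 = 10
  3 + 10 = 13
  7 + 10 = 17
Collected distinct sums: {-4, -2, -1, 2, 3, 5, 6, 7, 9, 10, 12, 13, 17}
|A +̂ A| = 13
(Reference bound: |A +̂ A| ≥ 2|A| - 3 for |A| ≥ 2, with |A| = 6 giving ≥ 9.)

|A +̂ A| = 13


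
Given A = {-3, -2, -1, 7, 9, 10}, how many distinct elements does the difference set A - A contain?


A - A = {a - a' : a, a' ∈ A}; |A| = 6.
Bounds: 2|A|-1 ≤ |A - A| ≤ |A|² - |A| + 1, i.e. 11 ≤ |A - A| ≤ 31.
Note: 0 ∈ A - A always (from a - a). The set is symmetric: if d ∈ A - A then -d ∈ A - A.
Enumerate nonzero differences d = a - a' with a > a' (then include -d):
Positive differences: {1, 2, 3, 8, 9, 10, 11, 12, 13}
Full difference set: {0} ∪ (positive diffs) ∪ (negative diffs).
|A - A| = 1 + 2·9 = 19 (matches direct enumeration: 19).

|A - A| = 19


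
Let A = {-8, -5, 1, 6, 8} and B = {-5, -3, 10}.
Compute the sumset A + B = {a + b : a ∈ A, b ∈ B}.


A + B = {a + b : a ∈ A, b ∈ B}.
Enumerate all |A|·|B| = 5·3 = 15 pairs (a, b) and collect distinct sums.
a = -8: -8+-5=-13, -8+-3=-11, -8+10=2
a = -5: -5+-5=-10, -5+-3=-8, -5+10=5
a = 1: 1+-5=-4, 1+-3=-2, 1+10=11
a = 6: 6+-5=1, 6+-3=3, 6+10=16
a = 8: 8+-5=3, 8+-3=5, 8+10=18
Collecting distinct sums: A + B = {-13, -11, -10, -8, -4, -2, 1, 2, 3, 5, 11, 16, 18}
|A + B| = 13

A + B = {-13, -11, -10, -8, -4, -2, 1, 2, 3, 5, 11, 16, 18}


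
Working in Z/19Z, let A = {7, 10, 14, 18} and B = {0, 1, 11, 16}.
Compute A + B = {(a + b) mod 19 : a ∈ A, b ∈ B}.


Work in Z/19Z: reduce every sum a + b modulo 19.
Enumerate all 16 pairs:
a = 7: 7+0=7, 7+1=8, 7+11=18, 7+16=4
a = 10: 10+0=10, 10+1=11, 10+11=2, 10+16=7
a = 14: 14+0=14, 14+1=15, 14+11=6, 14+16=11
a = 18: 18+0=18, 18+1=0, 18+11=10, 18+16=15
Distinct residues collected: {0, 2, 4, 6, 7, 8, 10, 11, 14, 15, 18}
|A + B| = 11 (out of 19 total residues).

A + B = {0, 2, 4, 6, 7, 8, 10, 11, 14, 15, 18}


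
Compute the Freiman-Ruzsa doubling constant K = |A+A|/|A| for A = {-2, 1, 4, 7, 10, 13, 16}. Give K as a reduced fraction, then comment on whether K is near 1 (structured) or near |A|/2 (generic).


|A| = 7.
Compute A + A by enumerating all 49 pairs.
A + A = {-4, -1, 2, 5, 8, 11, 14, 17, 20, 23, 26, 29, 32}, so |A + A| = 13.
K = |A + A| / |A| = 13/7 (already in lowest terms) ≈ 1.8571.
Reference: AP of size 7 gives K = 13/7 ≈ 1.8571; a fully generic set of size 7 gives K ≈ 4.0000.

|A| = 7, |A + A| = 13, K = 13/7.


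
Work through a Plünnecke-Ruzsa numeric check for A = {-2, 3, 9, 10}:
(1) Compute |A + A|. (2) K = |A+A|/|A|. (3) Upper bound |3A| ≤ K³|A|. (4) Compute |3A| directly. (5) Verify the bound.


|A| = 4.
Step 1: Compute A + A by enumerating all 16 pairs.
A + A = {-4, 1, 6, 7, 8, 12, 13, 18, 19, 20}, so |A + A| = 10.
Step 2: Doubling constant K = |A + A|/|A| = 10/4 = 10/4 ≈ 2.5000.
Step 3: Plünnecke-Ruzsa gives |3A| ≤ K³·|A| = (2.5000)³ · 4 ≈ 62.5000.
Step 4: Compute 3A = A + A + A directly by enumerating all triples (a,b,c) ∈ A³; |3A| = 19.
Step 5: Check 19 ≤ 62.5000? Yes ✓.

K = 10/4, Plünnecke-Ruzsa bound K³|A| ≈ 62.5000, |3A| = 19, inequality holds.


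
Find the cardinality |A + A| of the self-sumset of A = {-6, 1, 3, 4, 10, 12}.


A + A = {a + a' : a, a' ∈ A}; |A| = 6.
General bounds: 2|A| - 1 ≤ |A + A| ≤ |A|(|A|+1)/2, i.e. 11 ≤ |A + A| ≤ 21.
Lower bound 2|A|-1 is attained iff A is an arithmetic progression.
Enumerate sums a + a' for a ≤ a' (symmetric, so this suffices):
a = -6: -6+-6=-12, -6+1=-5, -6+3=-3, -6+4=-2, -6+10=4, -6+12=6
a = 1: 1+1=2, 1+3=4, 1+4=5, 1+10=11, 1+12=13
a = 3: 3+3=6, 3+4=7, 3+10=13, 3+12=15
a = 4: 4+4=8, 4+10=14, 4+12=16
a = 10: 10+10=20, 10+12=22
a = 12: 12+12=24
Distinct sums: {-12, -5, -3, -2, 2, 4, 5, 6, 7, 8, 11, 13, 14, 15, 16, 20, 22, 24}
|A + A| = 18

|A + A| = 18


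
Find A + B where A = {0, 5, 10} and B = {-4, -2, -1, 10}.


A + B = {a + b : a ∈ A, b ∈ B}.
Enumerate all |A|·|B| = 3·4 = 12 pairs (a, b) and collect distinct sums.
a = 0: 0+-4=-4, 0+-2=-2, 0+-1=-1, 0+10=10
a = 5: 5+-4=1, 5+-2=3, 5+-1=4, 5+10=15
a = 10: 10+-4=6, 10+-2=8, 10+-1=9, 10+10=20
Collecting distinct sums: A + B = {-4, -2, -1, 1, 3, 4, 6, 8, 9, 10, 15, 20}
|A + B| = 12

A + B = {-4, -2, -1, 1, 3, 4, 6, 8, 9, 10, 15, 20}


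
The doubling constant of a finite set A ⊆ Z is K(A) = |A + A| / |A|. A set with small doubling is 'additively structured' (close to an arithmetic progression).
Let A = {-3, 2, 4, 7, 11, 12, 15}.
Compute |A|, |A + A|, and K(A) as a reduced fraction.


|A| = 7.
Compute A + A by enumerating all 49 pairs.
A + A = {-6, -1, 1, 4, 6, 8, 9, 11, 12, 13, 14, 15, 16, 17, 18, 19, 22, 23, 24, 26, 27, 30}, so |A + A| = 22.
K = |A + A| / |A| = 22/7 (already in lowest terms) ≈ 3.1429.
Reference: AP of size 7 gives K = 13/7 ≈ 1.8571; a fully generic set of size 7 gives K ≈ 4.0000.

|A| = 7, |A + A| = 22, K = 22/7.


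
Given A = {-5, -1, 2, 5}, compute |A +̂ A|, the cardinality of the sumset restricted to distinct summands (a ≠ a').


Restricted sumset: A +̂ A = {a + a' : a ∈ A, a' ∈ A, a ≠ a'}.
Equivalently, take A + A and drop any sum 2a that is achievable ONLY as a + a for a ∈ A (i.e. sums representable only with equal summands).
Enumerate pairs (a, a') with a < a' (symmetric, so each unordered pair gives one sum; this covers all a ≠ a'):
  -5 + -1 = -6
  -5 + 2 = -3
  -5 + 5 = 0
  -1 + 2 = 1
  -1 + 5 = 4
  2 + 5 = 7
Collected distinct sums: {-6, -3, 0, 1, 4, 7}
|A +̂ A| = 6
(Reference bound: |A +̂ A| ≥ 2|A| - 3 for |A| ≥ 2, with |A| = 4 giving ≥ 5.)

|A +̂ A| = 6


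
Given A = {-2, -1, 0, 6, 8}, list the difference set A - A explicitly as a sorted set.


A - A = {a - a' : a, a' ∈ A}.
Compute a - a' for each ordered pair (a, a'):
a = -2: -2--2=0, -2--1=-1, -2-0=-2, -2-6=-8, -2-8=-10
a = -1: -1--2=1, -1--1=0, -1-0=-1, -1-6=-7, -1-8=-9
a = 0: 0--2=2, 0--1=1, 0-0=0, 0-6=-6, 0-8=-8
a = 6: 6--2=8, 6--1=7, 6-0=6, 6-6=0, 6-8=-2
a = 8: 8--2=10, 8--1=9, 8-0=8, 8-6=2, 8-8=0
Collecting distinct values (and noting 0 appears from a-a):
A - A = {-10, -9, -8, -7, -6, -2, -1, 0, 1, 2, 6, 7, 8, 9, 10}
|A - A| = 15

A - A = {-10, -9, -8, -7, -6, -2, -1, 0, 1, 2, 6, 7, 8, 9, 10}


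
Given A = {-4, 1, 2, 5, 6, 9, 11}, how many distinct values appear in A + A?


A + A = {a + a' : a, a' ∈ A}; |A| = 7.
General bounds: 2|A| - 1 ≤ |A + A| ≤ |A|(|A|+1)/2, i.e. 13 ≤ |A + A| ≤ 28.
Lower bound 2|A|-1 is attained iff A is an arithmetic progression.
Enumerate sums a + a' for a ≤ a' (symmetric, so this suffices):
a = -4: -4+-4=-8, -4+1=-3, -4+2=-2, -4+5=1, -4+6=2, -4+9=5, -4+11=7
a = 1: 1+1=2, 1+2=3, 1+5=6, 1+6=7, 1+9=10, 1+11=12
a = 2: 2+2=4, 2+5=7, 2+6=8, 2+9=11, 2+11=13
a = 5: 5+5=10, 5+6=11, 5+9=14, 5+11=16
a = 6: 6+6=12, 6+9=15, 6+11=17
a = 9: 9+9=18, 9+11=20
a = 11: 11+11=22
Distinct sums: {-8, -3, -2, 1, 2, 3, 4, 5, 6, 7, 8, 10, 11, 12, 13, 14, 15, 16, 17, 18, 20, 22}
|A + A| = 22

|A + A| = 22


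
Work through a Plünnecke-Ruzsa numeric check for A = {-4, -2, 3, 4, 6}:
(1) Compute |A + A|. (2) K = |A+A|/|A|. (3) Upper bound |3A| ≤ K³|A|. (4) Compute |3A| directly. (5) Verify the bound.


|A| = 5.
Step 1: Compute A + A by enumerating all 25 pairs.
A + A = {-8, -6, -4, -1, 0, 1, 2, 4, 6, 7, 8, 9, 10, 12}, so |A + A| = 14.
Step 2: Doubling constant K = |A + A|/|A| = 14/5 = 14/5 ≈ 2.8000.
Step 3: Plünnecke-Ruzsa gives |3A| ≤ K³·|A| = (2.8000)³ · 5 ≈ 109.7600.
Step 4: Compute 3A = A + A + A directly by enumerating all triples (a,b,c) ∈ A³; |3A| = 26.
Step 5: Check 26 ≤ 109.7600? Yes ✓.

K = 14/5, Plünnecke-Ruzsa bound K³|A| ≈ 109.7600, |3A| = 26, inequality holds.


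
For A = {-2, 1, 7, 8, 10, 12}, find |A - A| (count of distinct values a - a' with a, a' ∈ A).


A - A = {a - a' : a, a' ∈ A}; |A| = 6.
Bounds: 2|A|-1 ≤ |A - A| ≤ |A|² - |A| + 1, i.e. 11 ≤ |A - A| ≤ 31.
Note: 0 ∈ A - A always (from a - a). The set is symmetric: if d ∈ A - A then -d ∈ A - A.
Enumerate nonzero differences d = a - a' with a > a' (then include -d):
Positive differences: {1, 2, 3, 4, 5, 6, 7, 9, 10, 11, 12, 14}
Full difference set: {0} ∪ (positive diffs) ∪ (negative diffs).
|A - A| = 1 + 2·12 = 25 (matches direct enumeration: 25).

|A - A| = 25


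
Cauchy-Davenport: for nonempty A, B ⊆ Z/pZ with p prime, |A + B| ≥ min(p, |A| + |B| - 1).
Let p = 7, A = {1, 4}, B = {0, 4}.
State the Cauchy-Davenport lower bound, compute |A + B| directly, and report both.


Cauchy-Davenport: |A + B| ≥ min(p, |A| + |B| - 1) for A, B nonempty in Z/pZ.
|A| = 2, |B| = 2, p = 7.
CD lower bound = min(7, 2 + 2 - 1) = min(7, 3) = 3.
Compute A + B mod 7 directly:
a = 1: 1+0=1, 1+4=5
a = 4: 4+0=4, 4+4=1
A + B = {1, 4, 5}, so |A + B| = 3.
Verify: 3 ≥ 3? Yes ✓.

CD lower bound = 3, actual |A + B| = 3.


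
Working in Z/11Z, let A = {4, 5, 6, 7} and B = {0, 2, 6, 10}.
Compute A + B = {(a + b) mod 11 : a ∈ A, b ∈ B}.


Work in Z/11Z: reduce every sum a + b modulo 11.
Enumerate all 16 pairs:
a = 4: 4+0=4, 4+2=6, 4+6=10, 4+10=3
a = 5: 5+0=5, 5+2=7, 5+6=0, 5+10=4
a = 6: 6+0=6, 6+2=8, 6+6=1, 6+10=5
a = 7: 7+0=7, 7+2=9, 7+6=2, 7+10=6
Distinct residues collected: {0, 1, 2, 3, 4, 5, 6, 7, 8, 9, 10}
|A + B| = 11 (out of 11 total residues).

A + B = {0, 1, 2, 3, 4, 5, 6, 7, 8, 9, 10}


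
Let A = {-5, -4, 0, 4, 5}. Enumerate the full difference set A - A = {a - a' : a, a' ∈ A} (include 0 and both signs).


A - A = {a - a' : a, a' ∈ A}.
Compute a - a' for each ordered pair (a, a'):
a = -5: -5--5=0, -5--4=-1, -5-0=-5, -5-4=-9, -5-5=-10
a = -4: -4--5=1, -4--4=0, -4-0=-4, -4-4=-8, -4-5=-9
a = 0: 0--5=5, 0--4=4, 0-0=0, 0-4=-4, 0-5=-5
a = 4: 4--5=9, 4--4=8, 4-0=4, 4-4=0, 4-5=-1
a = 5: 5--5=10, 5--4=9, 5-0=5, 5-4=1, 5-5=0
Collecting distinct values (and noting 0 appears from a-a):
A - A = {-10, -9, -8, -5, -4, -1, 0, 1, 4, 5, 8, 9, 10}
|A - A| = 13

A - A = {-10, -9, -8, -5, -4, -1, 0, 1, 4, 5, 8, 9, 10}


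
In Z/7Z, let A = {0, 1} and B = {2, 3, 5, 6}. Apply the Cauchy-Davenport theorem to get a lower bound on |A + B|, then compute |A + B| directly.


Cauchy-Davenport: |A + B| ≥ min(p, |A| + |B| - 1) for A, B nonempty in Z/pZ.
|A| = 2, |B| = 4, p = 7.
CD lower bound = min(7, 2 + 4 - 1) = min(7, 5) = 5.
Compute A + B mod 7 directly:
a = 0: 0+2=2, 0+3=3, 0+5=5, 0+6=6
a = 1: 1+2=3, 1+3=4, 1+5=6, 1+6=0
A + B = {0, 2, 3, 4, 5, 6}, so |A + B| = 6.
Verify: 6 ≥ 5? Yes ✓.

CD lower bound = 5, actual |A + B| = 6.


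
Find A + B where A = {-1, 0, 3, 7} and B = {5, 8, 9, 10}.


A + B = {a + b : a ∈ A, b ∈ B}.
Enumerate all |A|·|B| = 4·4 = 16 pairs (a, b) and collect distinct sums.
a = -1: -1+5=4, -1+8=7, -1+9=8, -1+10=9
a = 0: 0+5=5, 0+8=8, 0+9=9, 0+10=10
a = 3: 3+5=8, 3+8=11, 3+9=12, 3+10=13
a = 7: 7+5=12, 7+8=15, 7+9=16, 7+10=17
Collecting distinct sums: A + B = {4, 5, 7, 8, 9, 10, 11, 12, 13, 15, 16, 17}
|A + B| = 12

A + B = {4, 5, 7, 8, 9, 10, 11, 12, 13, 15, 16, 17}


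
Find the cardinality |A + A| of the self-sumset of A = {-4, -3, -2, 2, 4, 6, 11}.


A + A = {a + a' : a, a' ∈ A}; |A| = 7.
General bounds: 2|A| - 1 ≤ |A + A| ≤ |A|(|A|+1)/2, i.e. 13 ≤ |A + A| ≤ 28.
Lower bound 2|A|-1 is attained iff A is an arithmetic progression.
Enumerate sums a + a' for a ≤ a' (symmetric, so this suffices):
a = -4: -4+-4=-8, -4+-3=-7, -4+-2=-6, -4+2=-2, -4+4=0, -4+6=2, -4+11=7
a = -3: -3+-3=-6, -3+-2=-5, -3+2=-1, -3+4=1, -3+6=3, -3+11=8
a = -2: -2+-2=-4, -2+2=0, -2+4=2, -2+6=4, -2+11=9
a = 2: 2+2=4, 2+4=6, 2+6=8, 2+11=13
a = 4: 4+4=8, 4+6=10, 4+11=15
a = 6: 6+6=12, 6+11=17
a = 11: 11+11=22
Distinct sums: {-8, -7, -6, -5, -4, -2, -1, 0, 1, 2, 3, 4, 6, 7, 8, 9, 10, 12, 13, 15, 17, 22}
|A + A| = 22

|A + A| = 22


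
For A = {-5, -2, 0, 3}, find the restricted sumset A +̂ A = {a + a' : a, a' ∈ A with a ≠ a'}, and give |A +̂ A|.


Restricted sumset: A +̂ A = {a + a' : a ∈ A, a' ∈ A, a ≠ a'}.
Equivalently, take A + A and drop any sum 2a that is achievable ONLY as a + a for a ∈ A (i.e. sums representable only with equal summands).
Enumerate pairs (a, a') with a < a' (symmetric, so each unordered pair gives one sum; this covers all a ≠ a'):
  -5 + -2 = -7
  -5 + 0 = -5
  -5 + 3 = -2
  -2 + 0 = -2
  -2 + 3 = 1
  0 + 3 = 3
Collected distinct sums: {-7, -5, -2, 1, 3}
|A +̂ A| = 5
(Reference bound: |A +̂ A| ≥ 2|A| - 3 for |A| ≥ 2, with |A| = 4 giving ≥ 5.)

|A +̂ A| = 5


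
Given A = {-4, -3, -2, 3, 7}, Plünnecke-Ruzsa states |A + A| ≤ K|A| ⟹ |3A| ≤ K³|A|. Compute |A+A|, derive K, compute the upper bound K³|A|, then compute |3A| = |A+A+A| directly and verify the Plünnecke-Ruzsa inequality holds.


|A| = 5.
Step 1: Compute A + A by enumerating all 25 pairs.
A + A = {-8, -7, -6, -5, -4, -1, 0, 1, 3, 4, 5, 6, 10, 14}, so |A + A| = 14.
Step 2: Doubling constant K = |A + A|/|A| = 14/5 = 14/5 ≈ 2.8000.
Step 3: Plünnecke-Ruzsa gives |3A| ≤ K³·|A| = (2.8000)³ · 5 ≈ 109.7600.
Step 4: Compute 3A = A + A + A directly by enumerating all triples (a,b,c) ∈ A³; |3A| = 27.
Step 5: Check 27 ≤ 109.7600? Yes ✓.

K = 14/5, Plünnecke-Ruzsa bound K³|A| ≈ 109.7600, |3A| = 27, inequality holds.


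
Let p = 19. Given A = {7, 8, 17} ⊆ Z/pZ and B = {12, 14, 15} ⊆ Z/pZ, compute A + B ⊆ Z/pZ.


Work in Z/19Z: reduce every sum a + b modulo 19.
Enumerate all 9 pairs:
a = 7: 7+12=0, 7+14=2, 7+15=3
a = 8: 8+12=1, 8+14=3, 8+15=4
a = 17: 17+12=10, 17+14=12, 17+15=13
Distinct residues collected: {0, 1, 2, 3, 4, 10, 12, 13}
|A + B| = 8 (out of 19 total residues).

A + B = {0, 1, 2, 3, 4, 10, 12, 13}


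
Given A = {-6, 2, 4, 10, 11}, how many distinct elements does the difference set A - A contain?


A - A = {a - a' : a, a' ∈ A}; |A| = 5.
Bounds: 2|A|-1 ≤ |A - A| ≤ |A|² - |A| + 1, i.e. 9 ≤ |A - A| ≤ 21.
Note: 0 ∈ A - A always (from a - a). The set is symmetric: if d ∈ A - A then -d ∈ A - A.
Enumerate nonzero differences d = a - a' with a > a' (then include -d):
Positive differences: {1, 2, 6, 7, 8, 9, 10, 16, 17}
Full difference set: {0} ∪ (positive diffs) ∪ (negative diffs).
|A - A| = 1 + 2·9 = 19 (matches direct enumeration: 19).

|A - A| = 19


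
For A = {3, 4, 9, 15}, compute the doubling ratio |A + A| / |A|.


|A| = 4.
Compute A + A by enumerating all 16 pairs.
A + A = {6, 7, 8, 12, 13, 18, 19, 24, 30}, so |A + A| = 9.
K = |A + A| / |A| = 9/4 (already in lowest terms) ≈ 2.2500.
Reference: AP of size 4 gives K = 7/4 ≈ 1.7500; a fully generic set of size 4 gives K ≈ 2.5000.

|A| = 4, |A + A| = 9, K = 9/4.


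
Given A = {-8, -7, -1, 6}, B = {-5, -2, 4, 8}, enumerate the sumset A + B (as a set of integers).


A + B = {a + b : a ∈ A, b ∈ B}.
Enumerate all |A|·|B| = 4·4 = 16 pairs (a, b) and collect distinct sums.
a = -8: -8+-5=-13, -8+-2=-10, -8+4=-4, -8+8=0
a = -7: -7+-5=-12, -7+-2=-9, -7+4=-3, -7+8=1
a = -1: -1+-5=-6, -1+-2=-3, -1+4=3, -1+8=7
a = 6: 6+-5=1, 6+-2=4, 6+4=10, 6+8=14
Collecting distinct sums: A + B = {-13, -12, -10, -9, -6, -4, -3, 0, 1, 3, 4, 7, 10, 14}
|A + B| = 14

A + B = {-13, -12, -10, -9, -6, -4, -3, 0, 1, 3, 4, 7, 10, 14}


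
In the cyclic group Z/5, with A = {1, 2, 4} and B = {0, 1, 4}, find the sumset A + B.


Work in Z/5Z: reduce every sum a + b modulo 5.
Enumerate all 9 pairs:
a = 1: 1+0=1, 1+1=2, 1+4=0
a = 2: 2+0=2, 2+1=3, 2+4=1
a = 4: 4+0=4, 4+1=0, 4+4=3
Distinct residues collected: {0, 1, 2, 3, 4}
|A + B| = 5 (out of 5 total residues).

A + B = {0, 1, 2, 3, 4}


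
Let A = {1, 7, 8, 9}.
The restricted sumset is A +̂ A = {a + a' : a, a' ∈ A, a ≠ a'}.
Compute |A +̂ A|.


Restricted sumset: A +̂ A = {a + a' : a ∈ A, a' ∈ A, a ≠ a'}.
Equivalently, take A + A and drop any sum 2a that is achievable ONLY as a + a for a ∈ A (i.e. sums representable only with equal summands).
Enumerate pairs (a, a') with a < a' (symmetric, so each unordered pair gives one sum; this covers all a ≠ a'):
  1 + 7 = 8
  1 + 8 = 9
  1 + 9 = 10
  7 + 8 = 15
  7 + 9 = 16
  8 + 9 = 17
Collected distinct sums: {8, 9, 10, 15, 16, 17}
|A +̂ A| = 6
(Reference bound: |A +̂ A| ≥ 2|A| - 3 for |A| ≥ 2, with |A| = 4 giving ≥ 5.)

|A +̂ A| = 6


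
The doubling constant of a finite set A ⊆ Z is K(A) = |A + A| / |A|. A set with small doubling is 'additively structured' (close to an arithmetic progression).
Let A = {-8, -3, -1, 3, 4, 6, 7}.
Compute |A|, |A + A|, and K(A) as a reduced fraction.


|A| = 7.
Compute A + A by enumerating all 49 pairs.
A + A = {-16, -11, -9, -6, -5, -4, -2, -1, 0, 1, 2, 3, 4, 5, 6, 7, 8, 9, 10, 11, 12, 13, 14}, so |A + A| = 23.
K = |A + A| / |A| = 23/7 (already in lowest terms) ≈ 3.2857.
Reference: AP of size 7 gives K = 13/7 ≈ 1.8571; a fully generic set of size 7 gives K ≈ 4.0000.

|A| = 7, |A + A| = 23, K = 23/7.


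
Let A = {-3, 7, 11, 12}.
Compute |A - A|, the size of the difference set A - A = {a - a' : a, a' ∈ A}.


A - A = {a - a' : a, a' ∈ A}; |A| = 4.
Bounds: 2|A|-1 ≤ |A - A| ≤ |A|² - |A| + 1, i.e. 7 ≤ |A - A| ≤ 13.
Note: 0 ∈ A - A always (from a - a). The set is symmetric: if d ∈ A - A then -d ∈ A - A.
Enumerate nonzero differences d = a - a' with a > a' (then include -d):
Positive differences: {1, 4, 5, 10, 14, 15}
Full difference set: {0} ∪ (positive diffs) ∪ (negative diffs).
|A - A| = 1 + 2·6 = 13 (matches direct enumeration: 13).

|A - A| = 13


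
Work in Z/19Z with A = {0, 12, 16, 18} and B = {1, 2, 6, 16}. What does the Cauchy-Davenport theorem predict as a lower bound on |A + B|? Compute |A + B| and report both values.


Cauchy-Davenport: |A + B| ≥ min(p, |A| + |B| - 1) for A, B nonempty in Z/pZ.
|A| = 4, |B| = 4, p = 19.
CD lower bound = min(19, 4 + 4 - 1) = min(19, 7) = 7.
Compute A + B mod 19 directly:
a = 0: 0+1=1, 0+2=2, 0+6=6, 0+16=16
a = 12: 12+1=13, 12+2=14, 12+6=18, 12+16=9
a = 16: 16+1=17, 16+2=18, 16+6=3, 16+16=13
a = 18: 18+1=0, 18+2=1, 18+6=5, 18+16=15
A + B = {0, 1, 2, 3, 5, 6, 9, 13, 14, 15, 16, 17, 18}, so |A + B| = 13.
Verify: 13 ≥ 7? Yes ✓.

CD lower bound = 7, actual |A + B| = 13.


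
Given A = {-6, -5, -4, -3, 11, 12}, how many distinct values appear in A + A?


A + A = {a + a' : a, a' ∈ A}; |A| = 6.
General bounds: 2|A| - 1 ≤ |A + A| ≤ |A|(|A|+1)/2, i.e. 11 ≤ |A + A| ≤ 21.
Lower bound 2|A|-1 is attained iff A is an arithmetic progression.
Enumerate sums a + a' for a ≤ a' (symmetric, so this suffices):
a = -6: -6+-6=-12, -6+-5=-11, -6+-4=-10, -6+-3=-9, -6+11=5, -6+12=6
a = -5: -5+-5=-10, -5+-4=-9, -5+-3=-8, -5+11=6, -5+12=7
a = -4: -4+-4=-8, -4+-3=-7, -4+11=7, -4+12=8
a = -3: -3+-3=-6, -3+11=8, -3+12=9
a = 11: 11+11=22, 11+12=23
a = 12: 12+12=24
Distinct sums: {-12, -11, -10, -9, -8, -7, -6, 5, 6, 7, 8, 9, 22, 23, 24}
|A + A| = 15

|A + A| = 15


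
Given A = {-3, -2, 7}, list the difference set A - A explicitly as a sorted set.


A - A = {a - a' : a, a' ∈ A}.
Compute a - a' for each ordered pair (a, a'):
a = -3: -3--3=0, -3--2=-1, -3-7=-10
a = -2: -2--3=1, -2--2=0, -2-7=-9
a = 7: 7--3=10, 7--2=9, 7-7=0
Collecting distinct values (and noting 0 appears from a-a):
A - A = {-10, -9, -1, 0, 1, 9, 10}
|A - A| = 7

A - A = {-10, -9, -1, 0, 1, 9, 10}


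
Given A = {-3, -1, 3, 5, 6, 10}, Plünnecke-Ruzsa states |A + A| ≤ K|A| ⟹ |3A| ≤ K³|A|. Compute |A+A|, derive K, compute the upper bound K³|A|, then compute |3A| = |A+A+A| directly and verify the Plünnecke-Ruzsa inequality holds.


|A| = 6.
Step 1: Compute A + A by enumerating all 36 pairs.
A + A = {-6, -4, -2, 0, 2, 3, 4, 5, 6, 7, 8, 9, 10, 11, 12, 13, 15, 16, 20}, so |A + A| = 19.
Step 2: Doubling constant K = |A + A|/|A| = 19/6 = 19/6 ≈ 3.1667.
Step 3: Plünnecke-Ruzsa gives |3A| ≤ K³·|A| = (3.1667)³ · 6 ≈ 190.5278.
Step 4: Compute 3A = A + A + A directly by enumerating all triples (a,b,c) ∈ A³; |3A| = 32.
Step 5: Check 32 ≤ 190.5278? Yes ✓.

K = 19/6, Plünnecke-Ruzsa bound K³|A| ≈ 190.5278, |3A| = 32, inequality holds.


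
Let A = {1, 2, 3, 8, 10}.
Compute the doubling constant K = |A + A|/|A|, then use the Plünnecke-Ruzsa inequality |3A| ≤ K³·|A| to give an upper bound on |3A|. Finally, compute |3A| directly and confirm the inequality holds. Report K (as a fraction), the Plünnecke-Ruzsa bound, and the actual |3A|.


|A| = 5.
Step 1: Compute A + A by enumerating all 25 pairs.
A + A = {2, 3, 4, 5, 6, 9, 10, 11, 12, 13, 16, 18, 20}, so |A + A| = 13.
Step 2: Doubling constant K = |A + A|/|A| = 13/5 = 13/5 ≈ 2.6000.
Step 3: Plünnecke-Ruzsa gives |3A| ≤ K³·|A| = (2.6000)³ · 5 ≈ 87.8800.
Step 4: Compute 3A = A + A + A directly by enumerating all triples (a,b,c) ∈ A³; |3A| = 25.
Step 5: Check 25 ≤ 87.8800? Yes ✓.

K = 13/5, Plünnecke-Ruzsa bound K³|A| ≈ 87.8800, |3A| = 25, inequality holds.


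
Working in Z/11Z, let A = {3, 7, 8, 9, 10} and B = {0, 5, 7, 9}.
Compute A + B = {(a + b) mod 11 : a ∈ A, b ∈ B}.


Work in Z/11Z: reduce every sum a + b modulo 11.
Enumerate all 20 pairs:
a = 3: 3+0=3, 3+5=8, 3+7=10, 3+9=1
a = 7: 7+0=7, 7+5=1, 7+7=3, 7+9=5
a = 8: 8+0=8, 8+5=2, 8+7=4, 8+9=6
a = 9: 9+0=9, 9+5=3, 9+7=5, 9+9=7
a = 10: 10+0=10, 10+5=4, 10+7=6, 10+9=8
Distinct residues collected: {1, 2, 3, 4, 5, 6, 7, 8, 9, 10}
|A + B| = 10 (out of 11 total residues).

A + B = {1, 2, 3, 4, 5, 6, 7, 8, 9, 10}


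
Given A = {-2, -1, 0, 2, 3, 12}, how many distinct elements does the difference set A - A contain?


A - A = {a - a' : a, a' ∈ A}; |A| = 6.
Bounds: 2|A|-1 ≤ |A - A| ≤ |A|² - |A| + 1, i.e. 11 ≤ |A - A| ≤ 31.
Note: 0 ∈ A - A always (from a - a). The set is symmetric: if d ∈ A - A then -d ∈ A - A.
Enumerate nonzero differences d = a - a' with a > a' (then include -d):
Positive differences: {1, 2, 3, 4, 5, 9, 10, 12, 13, 14}
Full difference set: {0} ∪ (positive diffs) ∪ (negative diffs).
|A - A| = 1 + 2·10 = 21 (matches direct enumeration: 21).

|A - A| = 21


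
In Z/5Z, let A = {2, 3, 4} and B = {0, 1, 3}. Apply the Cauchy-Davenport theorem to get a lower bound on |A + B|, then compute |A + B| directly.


Cauchy-Davenport: |A + B| ≥ min(p, |A| + |B| - 1) for A, B nonempty in Z/pZ.
|A| = 3, |B| = 3, p = 5.
CD lower bound = min(5, 3 + 3 - 1) = min(5, 5) = 5.
Compute A + B mod 5 directly:
a = 2: 2+0=2, 2+1=3, 2+3=0
a = 3: 3+0=3, 3+1=4, 3+3=1
a = 4: 4+0=4, 4+1=0, 4+3=2
A + B = {0, 1, 2, 3, 4}, so |A + B| = 5.
Verify: 5 ≥ 5? Yes ✓.

CD lower bound = 5, actual |A + B| = 5.


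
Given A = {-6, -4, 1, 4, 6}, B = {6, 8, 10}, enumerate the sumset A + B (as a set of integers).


A + B = {a + b : a ∈ A, b ∈ B}.
Enumerate all |A|·|B| = 5·3 = 15 pairs (a, b) and collect distinct sums.
a = -6: -6+6=0, -6+8=2, -6+10=4
a = -4: -4+6=2, -4+8=4, -4+10=6
a = 1: 1+6=7, 1+8=9, 1+10=11
a = 4: 4+6=10, 4+8=12, 4+10=14
a = 6: 6+6=12, 6+8=14, 6+10=16
Collecting distinct sums: A + B = {0, 2, 4, 6, 7, 9, 10, 11, 12, 14, 16}
|A + B| = 11

A + B = {0, 2, 4, 6, 7, 9, 10, 11, 12, 14, 16}


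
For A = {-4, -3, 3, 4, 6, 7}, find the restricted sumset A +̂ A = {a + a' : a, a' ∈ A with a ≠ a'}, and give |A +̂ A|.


Restricted sumset: A +̂ A = {a + a' : a ∈ A, a' ∈ A, a ≠ a'}.
Equivalently, take A + A and drop any sum 2a that is achievable ONLY as a + a for a ∈ A (i.e. sums representable only with equal summands).
Enumerate pairs (a, a') with a < a' (symmetric, so each unordered pair gives one sum; this covers all a ≠ a'):
  -4 + -3 = -7
  -4 + 3 = -1
  -4 + 4 = 0
  -4 + 6 = 2
  -4 + 7 = 3
  -3 + 3 = 0
  -3 + 4 = 1
  -3 + 6 = 3
  -3 + 7 = 4
  3 + 4 = 7
  3 + 6 = 9
  3 + 7 = 10
  4 + 6 = 10
  4 + 7 = 11
  6 + 7 = 13
Collected distinct sums: {-7, -1, 0, 1, 2, 3, 4, 7, 9, 10, 11, 13}
|A +̂ A| = 12
(Reference bound: |A +̂ A| ≥ 2|A| - 3 for |A| ≥ 2, with |A| = 6 giving ≥ 9.)

|A +̂ A| = 12


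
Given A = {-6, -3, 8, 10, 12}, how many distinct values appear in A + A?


A + A = {a + a' : a, a' ∈ A}; |A| = 5.
General bounds: 2|A| - 1 ≤ |A + A| ≤ |A|(|A|+1)/2, i.e. 9 ≤ |A + A| ≤ 15.
Lower bound 2|A|-1 is attained iff A is an arithmetic progression.
Enumerate sums a + a' for a ≤ a' (symmetric, so this suffices):
a = -6: -6+-6=-12, -6+-3=-9, -6+8=2, -6+10=4, -6+12=6
a = -3: -3+-3=-6, -3+8=5, -3+10=7, -3+12=9
a = 8: 8+8=16, 8+10=18, 8+12=20
a = 10: 10+10=20, 10+12=22
a = 12: 12+12=24
Distinct sums: {-12, -9, -6, 2, 4, 5, 6, 7, 9, 16, 18, 20, 22, 24}
|A + A| = 14

|A + A| = 14


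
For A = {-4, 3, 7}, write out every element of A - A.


A - A = {a - a' : a, a' ∈ A}.
Compute a - a' for each ordered pair (a, a'):
a = -4: -4--4=0, -4-3=-7, -4-7=-11
a = 3: 3--4=7, 3-3=0, 3-7=-4
a = 7: 7--4=11, 7-3=4, 7-7=0
Collecting distinct values (and noting 0 appears from a-a):
A - A = {-11, -7, -4, 0, 4, 7, 11}
|A - A| = 7

A - A = {-11, -7, -4, 0, 4, 7, 11}


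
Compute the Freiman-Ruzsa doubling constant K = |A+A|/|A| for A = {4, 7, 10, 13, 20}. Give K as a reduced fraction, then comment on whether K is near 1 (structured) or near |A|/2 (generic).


|A| = 5.
Compute A + A by enumerating all 25 pairs.
A + A = {8, 11, 14, 17, 20, 23, 24, 26, 27, 30, 33, 40}, so |A + A| = 12.
K = |A + A| / |A| = 12/5 (already in lowest terms) ≈ 2.4000.
Reference: AP of size 5 gives K = 9/5 ≈ 1.8000; a fully generic set of size 5 gives K ≈ 3.0000.

|A| = 5, |A + A| = 12, K = 12/5.


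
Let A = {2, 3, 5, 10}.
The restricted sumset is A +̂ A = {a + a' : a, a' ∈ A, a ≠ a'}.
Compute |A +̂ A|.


Restricted sumset: A +̂ A = {a + a' : a ∈ A, a' ∈ A, a ≠ a'}.
Equivalently, take A + A and drop any sum 2a that is achievable ONLY as a + a for a ∈ A (i.e. sums representable only with equal summands).
Enumerate pairs (a, a') with a < a' (symmetric, so each unordered pair gives one sum; this covers all a ≠ a'):
  2 + 3 = 5
  2 + 5 = 7
  2 + 10 = 12
  3 + 5 = 8
  3 + 10 = 13
  5 + 10 = 15
Collected distinct sums: {5, 7, 8, 12, 13, 15}
|A +̂ A| = 6
(Reference bound: |A +̂ A| ≥ 2|A| - 3 for |A| ≥ 2, with |A| = 4 giving ≥ 5.)

|A +̂ A| = 6


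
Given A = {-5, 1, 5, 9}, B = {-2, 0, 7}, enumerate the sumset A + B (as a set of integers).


A + B = {a + b : a ∈ A, b ∈ B}.
Enumerate all |A|·|B| = 4·3 = 12 pairs (a, b) and collect distinct sums.
a = -5: -5+-2=-7, -5+0=-5, -5+7=2
a = 1: 1+-2=-1, 1+0=1, 1+7=8
a = 5: 5+-2=3, 5+0=5, 5+7=12
a = 9: 9+-2=7, 9+0=9, 9+7=16
Collecting distinct sums: A + B = {-7, -5, -1, 1, 2, 3, 5, 7, 8, 9, 12, 16}
|A + B| = 12

A + B = {-7, -5, -1, 1, 2, 3, 5, 7, 8, 9, 12, 16}


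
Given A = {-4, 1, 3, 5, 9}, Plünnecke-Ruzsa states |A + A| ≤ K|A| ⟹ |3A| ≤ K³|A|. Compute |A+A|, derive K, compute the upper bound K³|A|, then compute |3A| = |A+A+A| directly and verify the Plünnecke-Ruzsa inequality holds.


|A| = 5.
Step 1: Compute A + A by enumerating all 25 pairs.
A + A = {-8, -3, -1, 1, 2, 4, 5, 6, 8, 10, 12, 14, 18}, so |A + A| = 13.
Step 2: Doubling constant K = |A + A|/|A| = 13/5 = 13/5 ≈ 2.6000.
Step 3: Plünnecke-Ruzsa gives |3A| ≤ K³·|A| = (2.6000)³ · 5 ≈ 87.8800.
Step 4: Compute 3A = A + A + A directly by enumerating all triples (a,b,c) ∈ A³; |3A| = 25.
Step 5: Check 25 ≤ 87.8800? Yes ✓.

K = 13/5, Plünnecke-Ruzsa bound K³|A| ≈ 87.8800, |3A| = 25, inequality holds.


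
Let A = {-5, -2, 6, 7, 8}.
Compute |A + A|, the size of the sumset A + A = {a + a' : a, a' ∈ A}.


A + A = {a + a' : a, a' ∈ A}; |A| = 5.
General bounds: 2|A| - 1 ≤ |A + A| ≤ |A|(|A|+1)/2, i.e. 9 ≤ |A + A| ≤ 15.
Lower bound 2|A|-1 is attained iff A is an arithmetic progression.
Enumerate sums a + a' for a ≤ a' (symmetric, so this suffices):
a = -5: -5+-5=-10, -5+-2=-7, -5+6=1, -5+7=2, -5+8=3
a = -2: -2+-2=-4, -2+6=4, -2+7=5, -2+8=6
a = 6: 6+6=12, 6+7=13, 6+8=14
a = 7: 7+7=14, 7+8=15
a = 8: 8+8=16
Distinct sums: {-10, -7, -4, 1, 2, 3, 4, 5, 6, 12, 13, 14, 15, 16}
|A + A| = 14

|A + A| = 14


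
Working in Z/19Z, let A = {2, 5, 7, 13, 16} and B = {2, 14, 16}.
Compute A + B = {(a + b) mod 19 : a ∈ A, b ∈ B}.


Work in Z/19Z: reduce every sum a + b modulo 19.
Enumerate all 15 pairs:
a = 2: 2+2=4, 2+14=16, 2+16=18
a = 5: 5+2=7, 5+14=0, 5+16=2
a = 7: 7+2=9, 7+14=2, 7+16=4
a = 13: 13+2=15, 13+14=8, 13+16=10
a = 16: 16+2=18, 16+14=11, 16+16=13
Distinct residues collected: {0, 2, 4, 7, 8, 9, 10, 11, 13, 15, 16, 18}
|A + B| = 12 (out of 19 total residues).

A + B = {0, 2, 4, 7, 8, 9, 10, 11, 13, 15, 16, 18}


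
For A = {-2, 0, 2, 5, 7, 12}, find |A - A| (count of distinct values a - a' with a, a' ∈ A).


A - A = {a - a' : a, a' ∈ A}; |A| = 6.
Bounds: 2|A|-1 ≤ |A - A| ≤ |A|² - |A| + 1, i.e. 11 ≤ |A - A| ≤ 31.
Note: 0 ∈ A - A always (from a - a). The set is symmetric: if d ∈ A - A then -d ∈ A - A.
Enumerate nonzero differences d = a - a' with a > a' (then include -d):
Positive differences: {2, 3, 4, 5, 7, 9, 10, 12, 14}
Full difference set: {0} ∪ (positive diffs) ∪ (negative diffs).
|A - A| = 1 + 2·9 = 19 (matches direct enumeration: 19).

|A - A| = 19


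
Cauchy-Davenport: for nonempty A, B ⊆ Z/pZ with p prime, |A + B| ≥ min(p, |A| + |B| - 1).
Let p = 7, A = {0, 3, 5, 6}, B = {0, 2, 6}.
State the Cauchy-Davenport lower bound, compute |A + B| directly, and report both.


Cauchy-Davenport: |A + B| ≥ min(p, |A| + |B| - 1) for A, B nonempty in Z/pZ.
|A| = 4, |B| = 3, p = 7.
CD lower bound = min(7, 4 + 3 - 1) = min(7, 6) = 6.
Compute A + B mod 7 directly:
a = 0: 0+0=0, 0+2=2, 0+6=6
a = 3: 3+0=3, 3+2=5, 3+6=2
a = 5: 5+0=5, 5+2=0, 5+6=4
a = 6: 6+0=6, 6+2=1, 6+6=5
A + B = {0, 1, 2, 3, 4, 5, 6}, so |A + B| = 7.
Verify: 7 ≥ 6? Yes ✓.

CD lower bound = 6, actual |A + B| = 7.


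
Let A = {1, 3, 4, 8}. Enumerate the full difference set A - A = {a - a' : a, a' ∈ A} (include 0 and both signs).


A - A = {a - a' : a, a' ∈ A}.
Compute a - a' for each ordered pair (a, a'):
a = 1: 1-1=0, 1-3=-2, 1-4=-3, 1-8=-7
a = 3: 3-1=2, 3-3=0, 3-4=-1, 3-8=-5
a = 4: 4-1=3, 4-3=1, 4-4=0, 4-8=-4
a = 8: 8-1=7, 8-3=5, 8-4=4, 8-8=0
Collecting distinct values (and noting 0 appears from a-a):
A - A = {-7, -5, -4, -3, -2, -1, 0, 1, 2, 3, 4, 5, 7}
|A - A| = 13

A - A = {-7, -5, -4, -3, -2, -1, 0, 1, 2, 3, 4, 5, 7}


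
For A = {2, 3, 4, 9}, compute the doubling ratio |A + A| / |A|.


|A| = 4.
Compute A + A by enumerating all 16 pairs.
A + A = {4, 5, 6, 7, 8, 11, 12, 13, 18}, so |A + A| = 9.
K = |A + A| / |A| = 9/4 (already in lowest terms) ≈ 2.2500.
Reference: AP of size 4 gives K = 7/4 ≈ 1.7500; a fully generic set of size 4 gives K ≈ 2.5000.

|A| = 4, |A + A| = 9, K = 9/4.


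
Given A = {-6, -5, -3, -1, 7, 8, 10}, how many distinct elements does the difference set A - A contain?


A - A = {a - a' : a, a' ∈ A}; |A| = 7.
Bounds: 2|A|-1 ≤ |A - A| ≤ |A|² - |A| + 1, i.e. 13 ≤ |A - A| ≤ 43.
Note: 0 ∈ A - A always (from a - a). The set is symmetric: if d ∈ A - A then -d ∈ A - A.
Enumerate nonzero differences d = a - a' with a > a' (then include -d):
Positive differences: {1, 2, 3, 4, 5, 8, 9, 10, 11, 12, 13, 14, 15, 16}
Full difference set: {0} ∪ (positive diffs) ∪ (negative diffs).
|A - A| = 1 + 2·14 = 29 (matches direct enumeration: 29).

|A - A| = 29
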